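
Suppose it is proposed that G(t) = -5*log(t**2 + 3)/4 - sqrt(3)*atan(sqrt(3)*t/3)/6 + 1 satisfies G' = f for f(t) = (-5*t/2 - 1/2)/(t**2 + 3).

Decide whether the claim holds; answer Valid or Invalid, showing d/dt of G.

Valid: G'(t) = f(t).

d/dt[G] = (-5*t - 1)/(2*t**2 + 6)
This equals f(t) exactly, so the claim holds.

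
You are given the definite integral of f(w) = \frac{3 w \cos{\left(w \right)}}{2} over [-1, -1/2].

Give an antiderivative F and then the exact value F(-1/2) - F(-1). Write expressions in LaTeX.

A first test for any F(w): its w-derivative must equal f(w) identically.
F(w) = \frac{3 \left(w \sin{\left(w \right)} + \cos{\left(w \right)}\right)}{2} is an antiderivative of f.
Check: d/dw[\frac{3 \left(w \sin{\left(w \right)} + \cos{\left(w \right)}\right)}{2}] = \frac{3 w \cos{\left(w \right)}}{2} = f(w).
F(-1/2) = \frac{3 \sin{\left(\frac{1}{2} \right)}}{4} + \frac{3 \cos{\left(\frac{1}{2} \right)}}{2}; F(-1) = \frac{3 \cos{\left(1 \right)}}{2} + \frac{3 \sin{\left(1 \right)}}{2}.
Integral = F(-1/2) - F(-1) = - \frac{3 \sin{\left(1 \right)}}{2} - \frac{3 \cos{\left(1 \right)}}{2} + \frac{3 \sin{\left(\frac{1}{2} \right)}}{4} + \frac{3 \cos{\left(\frac{1}{2} \right)}}{2}.

Antiderivative: F(w) = \frac{3 \left(w \sin{\left(w \right)} + \cos{\left(w \right)}\right)}{2}; value = - \frac{3 \sin{\left(1 \right)}}{2} - \frac{3 \cos{\left(1 \right)}}{2} + \frac{3 \sin{\left(\frac{1}{2} \right)}}{4} + \frac{3 \cos{\left(\frac{1}{2} \right)}}{2}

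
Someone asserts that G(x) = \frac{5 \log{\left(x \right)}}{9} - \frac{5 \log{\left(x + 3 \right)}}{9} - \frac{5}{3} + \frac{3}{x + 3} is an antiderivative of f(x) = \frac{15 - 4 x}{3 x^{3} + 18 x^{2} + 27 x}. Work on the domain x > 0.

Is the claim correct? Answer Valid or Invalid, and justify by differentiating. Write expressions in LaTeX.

Valid: G'(x) = f(x).

d/dx[G] = \frac{15 - 4 x}{3 x^{3} + 18 x^{2} + 27 x}
This equals f(x) exactly, so the claim holds.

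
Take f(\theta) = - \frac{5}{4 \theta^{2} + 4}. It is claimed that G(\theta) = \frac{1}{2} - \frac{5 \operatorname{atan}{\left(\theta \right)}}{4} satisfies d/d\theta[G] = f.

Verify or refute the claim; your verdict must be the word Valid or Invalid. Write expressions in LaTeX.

d/d\theta[G] = - \frac{5}{4 \theta^{2} + 4}
This equals f(\theta) exactly, so the claim holds.

Valid - the claim checks out under differentiation.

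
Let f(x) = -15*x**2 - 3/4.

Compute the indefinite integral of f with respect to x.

F(x) = -5*x**3 - 3*x/4 + C

Recover f(x) by differentiating a candidate F(x); any mismatch rules it out.
Check: d/dx[-5*x**3 - 3*x/4] = -15*x**2 - 3/4 = f(x).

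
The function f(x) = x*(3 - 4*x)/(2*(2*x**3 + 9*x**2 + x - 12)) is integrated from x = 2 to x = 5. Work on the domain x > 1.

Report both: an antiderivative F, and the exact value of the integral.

Factor the denominator (2*(x - 1)*(x + 4)*(2*x + 3)) and decompose: f = 27/(25*(2*x + 3)) - 38/(25*(x + 4)) - 1/(50*(x - 1)); each piece integrates to a log, atan, or power term.
F(x) = -log(x - 1)/50 + 27*log(x + 3/2)/50 - 38*log(x + 4)/25 is an antiderivative of f.
Check: d/dx[-log(x - 1)/50 + 27*log(x + 3/2)/50 - 38*log(x + 4)/25] = (-4*x**2 + 3*x)/(4*x**3 + 18*x**2 + 2*x - 24), which equals f(x).
F(5) = -38*log(9)/25 - log(4)/50 + 27*log(13/2)/50; F(2) = -38*log(6)/25 + 27*log(7/2)/50.
Integral = F(5) - F(2) = -38*log(9)/25 - 27*log(7/2)/50 - log(4)/50 + 27*log(13/2)/50 + 38*log(6)/25.

Antiderivative: F(x) = -log(x - 1)/50 + 27*log(x + 3/2)/50 - 38*log(x + 4)/25; value = -38*log(9)/25 - 27*log(7/2)/50 - log(4)/50 + 27*log(13/2)/50 + 38*log(6)/25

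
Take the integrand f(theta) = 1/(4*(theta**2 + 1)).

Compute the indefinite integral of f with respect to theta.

F(theta) = atan(theta)/4 + C

Whatever form F(theta) takes, F'(theta) = f(theta) is non-negotiable.
Check: d/dtheta[atan(theta)/4] = 1/(4*theta**2 + 4), which equals f(theta).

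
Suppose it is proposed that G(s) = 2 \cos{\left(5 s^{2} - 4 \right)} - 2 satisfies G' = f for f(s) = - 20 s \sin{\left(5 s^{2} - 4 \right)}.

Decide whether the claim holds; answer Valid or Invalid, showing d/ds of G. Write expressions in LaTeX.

Valid. The derivative of G reproduces f.

d/ds[G] = - 20 s \sin{\left(5 s^{2} - 4 \right)}
This equals f(s) exactly, so the claim holds.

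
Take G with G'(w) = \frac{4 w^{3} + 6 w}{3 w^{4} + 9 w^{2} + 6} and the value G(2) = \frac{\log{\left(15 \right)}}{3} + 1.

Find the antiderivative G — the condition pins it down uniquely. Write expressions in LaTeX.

G(w) = \frac{\log{\left(\frac{w^{4}}{2} + \frac{3 w^{2}}{2} + 1 \right)} + 3}{3}

G'(w) matches the chain-rule pattern g'(h)*h' with inner function h(w) = \frac{w^{4}}{2} + \frac{3 w^{2}}{2} + 1; substituting u = h(w) collapses the integral.
A general antiderivative is \frac{\log{\left(\frac{w^{4}}{2} + \frac{3 w^{2}}{2} + 1 \right)}}{3} + C.
The condition gives C = \frac{\log{\left(15 \right)}}{3} + 1 - (\frac{\log{\left(15 \right)}}{3}) = 1.
So G(w) = \frac{\log{\left(\frac{w^{4}}{2} + \frac{3 w^{2}}{2} + 1 \right)} + 3}{3}.
Check: d/dw[\frac{\log{\left(\frac{w^{4}}{2} + \frac{3 w^{2}}{2} + 1 \right)} + 3}{3}] = \frac{4 w^{3} + 6 w}{3 w^{4} + 9 w^{2} + 6} = G'(w).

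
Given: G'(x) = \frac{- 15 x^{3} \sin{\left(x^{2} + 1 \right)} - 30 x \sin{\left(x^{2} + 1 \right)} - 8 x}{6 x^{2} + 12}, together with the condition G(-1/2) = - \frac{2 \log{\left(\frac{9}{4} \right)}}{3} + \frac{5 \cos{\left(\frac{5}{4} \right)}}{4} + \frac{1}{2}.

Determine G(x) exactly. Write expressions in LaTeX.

A first test for any G(x): its x-derivative must equal the given G'(x).
A general antiderivative is - \frac{2 \log{\left(x^{2} + 2 \right)}}{3} + \frac{5 \cos{\left(x^{2} + 1 \right)}}{4} + C.
The condition gives C = - \frac{2 \log{\left(\frac{9}{4} \right)}}{3} + \frac{5 \cos{\left(\frac{5}{4} \right)}}{4} + \frac{1}{2} - (- \frac{2 \log{\left(\frac{9}{4} \right)}}{3} + \frac{5 \cos{\left(\frac{5}{4} \right)}}{4}) = \frac{1}{2}.
So G(x) = \frac{- 8 \log{\left(x^{2} + 2 \right)} + 15 \cos{\left(x^{2} + 1 \right)} + 6}{12}.
Check: d/dx[\frac{- 8 \log{\left(x^{2} + 2 \right)} + 15 \cos{\left(x^{2} + 1 \right)} + 6}{12}] = \frac{- 15 x^{3} \sin{\left(x^{2} + 1 \right)} - 30 x \sin{\left(x^{2} + 1 \right)} - 8 x}{6 x^{2} + 12} = G'(x).

G(x) = \frac{- 8 \log{\left(x^{2} + 2 \right)} + 15 \cos{\left(x^{2} + 1 \right)} + 6}{12}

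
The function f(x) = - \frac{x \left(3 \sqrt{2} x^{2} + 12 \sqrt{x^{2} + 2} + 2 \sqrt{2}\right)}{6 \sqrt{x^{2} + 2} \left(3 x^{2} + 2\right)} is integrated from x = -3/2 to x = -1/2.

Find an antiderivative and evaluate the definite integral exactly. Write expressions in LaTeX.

For F(x) to be correct the identity F'(x) - f(x) = 0 must hold.
F(x) = \frac{\sqrt{2} \left(- \sqrt{x^{2} + 2} - \sqrt{2} \log{\left(x^{2} + \frac{2}{3} \right)}\right)}{6} is an antiderivative of f.
Check: d/dx[\frac{\sqrt{2} \left(- \sqrt{x^{2} + 2} - \sqrt{2} \log{\left(x^{2} + \frac{2}{3} \right)}\right)}{6}] = \frac{- 3 \sqrt{2} x^{3} - 12 x \sqrt{x^{2} + 2} - 2 \sqrt{2} x}{18 x^{2} \sqrt{x^{2} + 2} + 12 \sqrt{x^{2} + 2}}, which equals f(x).
F(-1/2) = - \frac{\sqrt{2}}{4} - \frac{\log{\left(\frac{11}{12} \right)}}{3}; F(-3/2) = - \frac{\sqrt{34}}{12} - \frac{\log{\left(\frac{35}{12} \right)}}{3}.
Integral = F(-1/2) - F(-3/2) = - \frac{\sqrt{2}}{4} - \frac{\log{\left(\frac{11}{12} \right)}}{3} + \frac{\log{\left(\frac{35}{12} \right)}}{3} + \frac{\sqrt{34}}{12}.

Antiderivative: F(x) = \frac{\sqrt{2} \left(- \sqrt{x^{2} + 2} - \sqrt{2} \log{\left(x^{2} + \frac{2}{3} \right)}\right)}{6}; value = - \frac{\sqrt{2}}{4} - \frac{\log{\left(\frac{11}{12} \right)}}{3} + \frac{\log{\left(\frac{35}{12} \right)}}{3} + \frac{\sqrt{34}}{12}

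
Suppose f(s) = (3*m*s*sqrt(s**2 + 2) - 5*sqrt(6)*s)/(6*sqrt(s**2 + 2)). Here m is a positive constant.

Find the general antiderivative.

Any candidate F(s) must reproduce f(s) exactly when differentiated.
Check: d/ds[m*s**2/4 - 5*sqrt(3*s**2/2 + 3)/3] = (3*m*s*sqrt(s**2 + 2) - 5*sqrt(6)*s)/(6*sqrt(s**2 + 2)) = f(s).

F(s) = m*s**2/4 - 5*sqrt(3*s**2/2 + 3)/3 + C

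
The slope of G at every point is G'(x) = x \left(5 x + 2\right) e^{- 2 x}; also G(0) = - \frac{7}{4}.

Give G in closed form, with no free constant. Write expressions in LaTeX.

G'(x) has the shape u'v + uv' for u = - \frac{5 x^{2}}{2} - \frac{7 x}{2} - \frac{7}{4} and v = e^{- 2 x} — it is the derivative of the product u*v.
A general antiderivative is \frac{\left(- 10 x^{2} - 14 x - 7\right) e^{- 2 x}}{4} + C.
The condition gives C = - \frac{7}{4} - (- \frac{7}{4}) = 0.
So G(x) = - \frac{\left(10 x^{2} + 14 x + 7\right) e^{- 2 x}}{4}.
Check: d/dx[- \frac{\left(10 x^{2} + 14 x + 7\right) e^{- 2 x}}{4}] = \left(5 x^{2} + 2 x\right) e^{- 2 x}, which equals G'(x).

G(x) = - \frac{\left(10 x^{2} + 14 x + 7\right) e^{- 2 x}}{4}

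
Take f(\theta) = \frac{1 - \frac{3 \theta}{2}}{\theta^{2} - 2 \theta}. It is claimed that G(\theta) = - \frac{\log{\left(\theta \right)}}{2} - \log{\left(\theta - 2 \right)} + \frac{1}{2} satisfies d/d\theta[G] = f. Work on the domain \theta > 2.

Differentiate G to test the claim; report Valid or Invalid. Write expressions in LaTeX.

Valid - the claim checks out under differentiation.

d/d\theta[G] = \frac{2 - 3 \theta}{2 \theta^{2} - 4 \theta}
This equals f(\theta) exactly, so the claim holds.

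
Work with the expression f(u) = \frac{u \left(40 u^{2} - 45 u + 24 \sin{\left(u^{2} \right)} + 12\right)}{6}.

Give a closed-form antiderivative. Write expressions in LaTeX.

Since d/du undoes antidifferentiation here, F'(u) = f(u) is required of F(u).
Check: d/du[\frac{5 u^{4}}{3} - \frac{5 u^{3}}{2} + u^{2} - 2 \cos{\left(u^{2} \right)}] = \frac{20 u^{3}}{3} - \frac{15 u^{2}}{2} + 4 u \sin{\left(u^{2} \right)} + 2 u, which equals f(u).

An antiderivative is F(u) = \frac{5 u^{4}}{3} - \frac{5 u^{3}}{2} + u^{2} - 2 \cos{\left(u^{2} \right)}.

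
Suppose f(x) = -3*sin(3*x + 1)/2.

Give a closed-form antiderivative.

An antiderivative is F(x) = cos(3*x + 1)/2.

Recover f(x) by differentiating a candidate F(x); any mismatch rules it out.
Check: d/dx[cos(3*x + 1)/2] = -3*sin(3*x + 1)/2 = f(x).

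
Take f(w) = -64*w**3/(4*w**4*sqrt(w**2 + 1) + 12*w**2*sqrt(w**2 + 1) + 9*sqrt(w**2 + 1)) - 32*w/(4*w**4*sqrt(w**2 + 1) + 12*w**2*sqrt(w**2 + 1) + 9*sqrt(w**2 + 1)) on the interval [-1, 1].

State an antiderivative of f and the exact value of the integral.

Antiderivative: F(w) = 32*sqrt(w**2 + 1)/(2*w**2 + 3); value = 0

f has the shape u'v + uv' for u = 8*sqrt(4*w**2 + 4) and v = 1/(w**2 + 3/2) — it is the derivative of the product u*v.
F(w) = 32*sqrt(w**2 + 1)/(2*w**2 + 3) is an antiderivative of f.
Check: d/dw[32*sqrt(w**2 + 1)/(2*w**2 + 3)] = (-64*w**3 - 32*w)/(4*w**4*sqrt(w**2 + 1) + 12*w**2*sqrt(w**2 + 1) + 9*sqrt(w**2 + 1)), which equals f(w).
F(1) = 32*sqrt(2)/5; F(-1) = 32*sqrt(2)/5.
Integral = F(1) - F(-1) = 0.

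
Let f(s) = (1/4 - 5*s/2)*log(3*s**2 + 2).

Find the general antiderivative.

Check any antiderivative F(s) by computing F'(s) and comparing it with f(s).
Check: d/ds[-(15*s**2*log(3*s**2 + 2) - 15*s**2 - 3*s*log(3*s**2 + 2) + 6*s + 10*log(s**2 + 2/3) - 2*sqrt(6)*atan(sqrt(6)*s/2))/12] = -5*s*log(3*s**2 + 2)/2 + log(3*s**2 + 2)/4, which equals f(s).

F(s) = -(15*s**2*log(3*s**2 + 2) - 15*s**2 - 3*s*log(3*s**2 + 2) + 6*s + 10*log(s**2 + 2/3) - 2*sqrt(6)*atan(sqrt(6)*s/2))/12 + C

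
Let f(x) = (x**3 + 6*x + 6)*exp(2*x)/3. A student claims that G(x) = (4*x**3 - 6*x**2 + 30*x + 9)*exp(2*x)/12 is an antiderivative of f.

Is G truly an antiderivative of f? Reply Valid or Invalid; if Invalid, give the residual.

Invalid: d/dx[G] - f = x**3*exp(2*x)/3 + 2*x*exp(2*x) + 2*exp(2*x), which is not 0.

d/dx[G] = 2*x**3*exp(2*x)/3 + 4*x*exp(2*x) + 4*exp(2*x)
d/dx[G] - f(x) = x**3*exp(2*x)/3 + 2*x*exp(2*x) + 2*exp(2*x) != 0.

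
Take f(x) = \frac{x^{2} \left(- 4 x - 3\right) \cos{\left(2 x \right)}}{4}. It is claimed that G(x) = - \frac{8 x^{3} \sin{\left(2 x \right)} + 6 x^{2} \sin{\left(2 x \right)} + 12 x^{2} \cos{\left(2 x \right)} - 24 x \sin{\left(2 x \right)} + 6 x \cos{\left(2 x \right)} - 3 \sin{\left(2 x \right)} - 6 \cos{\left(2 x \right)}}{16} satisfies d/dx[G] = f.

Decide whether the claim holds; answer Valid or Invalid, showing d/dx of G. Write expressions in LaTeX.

Invalid: d/dx[G] - f = \frac{3 x \cos{\left(2 x \right)}}{2} + \frac{3 \sin{\left(2 x \right)}}{4}, which is not 0.

d/dx[G] = - x^{3} \cos{\left(2 x \right)} - \frac{3 x^{2} \cos{\left(2 x \right)}}{4} + \frac{3 x \cos{\left(2 x \right)}}{2} + \frac{3 \sin{\left(2 x \right)}}{4}
d/dx[G] - f(x) = \frac{3 x \cos{\left(2 x \right)}}{2} + \frac{3 \sin{\left(2 x \right)}}{4} != 0.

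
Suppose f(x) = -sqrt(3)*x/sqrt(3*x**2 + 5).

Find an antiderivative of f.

An antiderivative is F(x) = -sqrt(x**2 + 5/3).

f matches the chain-rule pattern g'(h)*h' with inner function h(x) = x**2 + 5/3; substituting u = h(x) collapses the integral.
Check: d/dx[-sqrt(x**2 + 5/3)] = -sqrt(3)*x/sqrt(3*x**2 + 5) = f(x).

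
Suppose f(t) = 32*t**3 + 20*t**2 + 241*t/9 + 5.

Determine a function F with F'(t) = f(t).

An antiderivative is F(t) = (12*t**2 + 5*t + 9)**2/18.

f matches the chain-rule pattern g'(h)*h' with inner function h(t) = -4*t**2 - 5*t/3 - 3; substituting u = h(t) collapses the integral.
Check: d/dt[(12*t**2 + 5*t + 9)**2/18] = 32*t**3 + 20*t**2 + 241*t/9 + 5 = f(t).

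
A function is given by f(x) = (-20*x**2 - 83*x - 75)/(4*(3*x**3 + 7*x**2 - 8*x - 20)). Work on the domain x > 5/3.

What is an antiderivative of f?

An antiderivative is F(x) = -5*log(3*x - 5)/3 + 1/(4*(x + 2)).

A candidate is checked by its d/dx: the result must match f(x).
Check: d/dx[-5*log(3*x - 5)/3 + 1/(4*(x + 2))] = (-20*x**2 - 83*x - 75)/(12*x**3 + 28*x**2 - 32*x - 80), which equals f(x).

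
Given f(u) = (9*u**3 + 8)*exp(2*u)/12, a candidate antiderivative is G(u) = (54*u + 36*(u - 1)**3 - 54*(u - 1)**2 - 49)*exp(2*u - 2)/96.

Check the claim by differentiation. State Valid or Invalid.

Invalid: d/du[G] - f = -3*u**3*exp(2*u)/4 + 3*u**3*exp(-2)*exp(2*u)/4 - 9*u**2*exp(-2)*exp(2*u)/4 + 9*u*exp(-2)*exp(2*u)/4 - 2*exp(2*u)/3 - exp(-2)*exp(2*u)/12, which is not 0.

d/du[G] = 3*u**3*exp(-2)*exp(2*u)/4 - 9*u**2*exp(-2)*exp(2*u)/4 + 9*u*exp(-2)*exp(2*u)/4 - exp(-2)*exp(2*u)/12
d/du[G] - f(u) = -3*u**3*exp(2*u)/4 + 3*u**3*exp(-2)*exp(2*u)/4 - 9*u**2*exp(-2)*exp(2*u)/4 + 9*u*exp(-2)*exp(2*u)/4 - 2*exp(2*u)/3 - exp(-2)*exp(2*u)/12 != 0.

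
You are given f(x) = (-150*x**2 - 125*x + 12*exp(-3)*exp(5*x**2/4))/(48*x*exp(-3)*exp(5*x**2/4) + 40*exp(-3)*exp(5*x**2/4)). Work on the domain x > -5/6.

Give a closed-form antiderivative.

An antiderivative is F(x) = (log(3*x + 5/2) + 5*exp(3)*exp(-5*x**2/4))/4.

Whatever form F(x) takes, F'(x) = f(x) is non-negotiable.
Check: d/dx[(log(3*x + 5/2) + 5*exp(3)*exp(-5*x**2/4))/4] = (-150*x**2*exp(3) - 125*x*exp(3) + 12*exp(5*x**2/4))/(48*x*exp(5*x**2/4) + 40*exp(5*x**2/4)), which equals f(x).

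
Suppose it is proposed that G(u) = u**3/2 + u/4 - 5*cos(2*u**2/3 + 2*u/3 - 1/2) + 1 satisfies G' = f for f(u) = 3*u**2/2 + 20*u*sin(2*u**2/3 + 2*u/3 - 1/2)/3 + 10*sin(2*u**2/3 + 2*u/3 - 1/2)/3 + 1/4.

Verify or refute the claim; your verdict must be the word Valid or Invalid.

Valid - differentiating G returns exactly f.

d/du[G] = 3*u**2/2 + 20*u*sin(2*u**2/3 + 2*u/3 - 1/2)/3 + 10*sin(2*u**2/3 + 2*u/3 - 1/2)/3 + 1/4
This equals f(u) exactly, so the claim holds.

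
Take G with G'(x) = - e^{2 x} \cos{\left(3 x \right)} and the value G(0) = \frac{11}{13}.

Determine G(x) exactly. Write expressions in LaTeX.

G(x) = - \frac{3 e^{2 x} \sin{\left(3 x \right)}}{13} - \frac{2 e^{2 x} \cos{\left(3 x \right)}}{13} + 1

Whatever form G(x) takes, its d/dx must return the stated G'(x).
A general antiderivative is - \frac{3 e^{2 x} \sin{\left(3 x \right)}}{13} - \frac{2 e^{2 x} \cos{\left(3 x \right)}}{13} + C.
The condition gives C = \frac{11}{13} - (- \frac{2}{13}) = 1.
So G(x) = - \frac{3 e^{2 x} \sin{\left(3 x \right)}}{13} - \frac{2 e^{2 x} \cos{\left(3 x \right)}}{13} + 1.
Check: d/dx[- \frac{3 e^{2 x} \sin{\left(3 x \right)}}{13} - \frac{2 e^{2 x} \cos{\left(3 x \right)}}{13} + 1] = - e^{2 x} \cos{\left(3 x \right)} = G'(x).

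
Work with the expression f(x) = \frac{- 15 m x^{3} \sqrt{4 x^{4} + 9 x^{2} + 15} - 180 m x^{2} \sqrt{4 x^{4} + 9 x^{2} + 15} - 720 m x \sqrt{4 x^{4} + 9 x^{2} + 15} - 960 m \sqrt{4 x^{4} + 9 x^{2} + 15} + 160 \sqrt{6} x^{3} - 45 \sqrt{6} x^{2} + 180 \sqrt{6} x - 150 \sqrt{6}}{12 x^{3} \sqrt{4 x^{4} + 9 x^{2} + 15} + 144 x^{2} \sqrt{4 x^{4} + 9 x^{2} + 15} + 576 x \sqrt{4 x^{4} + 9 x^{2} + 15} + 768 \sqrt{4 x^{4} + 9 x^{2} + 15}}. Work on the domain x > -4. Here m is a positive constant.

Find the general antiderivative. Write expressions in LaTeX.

F(x) = - \frac{5 \left(3 m x^{3} + 24 m x^{2} + 48 m x - \sqrt{6} \sqrt{4 x^{4} + 9 x^{2} + 15}\right)}{12 \left(x + 4\right)^{2}} + C

Check any antiderivative F(x) by computing F'(x) and comparing it with f(x).
Check: d/dx[- \frac{5 \left(3 m x^{3} + 24 m x^{2} + 48 m x - \sqrt{6} \sqrt{4 x^{4} + 9 x^{2} + 15}\right)}{12 \left(x + 4\right)^{2}}] = \frac{- 15 m x^{3} \sqrt{4 x^{4} + 9 x^{2} + 15} - 180 m x^{2} \sqrt{4 x^{4} + 9 x^{2} + 15} - 720 m x \sqrt{4 x^{4} + 9 x^{2} + 15} - 960 m \sqrt{4 x^{4} + 9 x^{2} + 15} + 160 \sqrt{6} x^{3} - 45 \sqrt{6} x^{2} + 180 \sqrt{6} x - 150 \sqrt{6}}{12 x^{3} \sqrt{4 x^{4} + 9 x^{2} + 15} + 144 x^{2} \sqrt{4 x^{4} + 9 x^{2} + 15} + 576 x \sqrt{4 x^{4} + 9 x^{2} + 15} + 768 \sqrt{4 x^{4} + 9 x^{2} + 15}} = f(x).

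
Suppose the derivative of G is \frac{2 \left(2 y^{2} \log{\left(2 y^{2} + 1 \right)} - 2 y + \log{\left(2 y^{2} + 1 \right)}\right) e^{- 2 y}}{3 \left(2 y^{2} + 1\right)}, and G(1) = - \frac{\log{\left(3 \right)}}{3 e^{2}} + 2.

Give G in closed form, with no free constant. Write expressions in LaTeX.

G(y) = \frac{\left(6 e^{2 y} - \log{\left(2 y^{2} + 1 \right)}\right) e^{- 2 y}}{3}

G'(y) has the shape u'v + uv' for u = - \frac{e^{- 2 y}}{3} and v = \log{\left(2 y^{2} + 1 \right)} — it is the derivative of the product u*v.
A general antiderivative is - \frac{e^{- 2 y} \log{\left(2 y^{2} + 1 \right)}}{3} + C.
The condition gives C = - \frac{\log{\left(3 \right)}}{3 e^{2}} + 2 - (- \frac{\log{\left(3 \right)}}{3 e^{2}}) = 2.
So G(y) = \frac{\left(6 e^{2 y} - \log{\left(2 y^{2} + 1 \right)}\right) e^{- 2 y}}{3}.
Check: d/dy[\frac{\left(6 e^{2 y} - \log{\left(2 y^{2} + 1 \right)}\right) e^{- 2 y}}{3}] = \frac{4 y^{2} \log{\left(2 y^{2} + 1 \right)} - 4 y + 2 \log{\left(2 y^{2} + 1 \right)}}{6 y^{2} e^{2 y} + 3 e^{2 y}}, which equals G'(y).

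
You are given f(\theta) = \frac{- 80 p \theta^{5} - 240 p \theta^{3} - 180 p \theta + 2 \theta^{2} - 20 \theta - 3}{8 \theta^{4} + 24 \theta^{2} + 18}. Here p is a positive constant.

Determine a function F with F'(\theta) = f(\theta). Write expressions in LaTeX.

Since d/d\theta undoes antidifferentiation here, F'(\theta) = f(\theta) is required of F(\theta).
Check: d/d\theta[\frac{- 20 p \theta^{4} - 30 p \theta^{2} - \theta + 5}{4 \theta^{2} + 6}] = \frac{- 80 p \theta^{5} - 240 p \theta^{3} - 180 p \theta + 2 \theta^{2} - 20 \theta - 3}{8 \theta^{4} + 24 \theta^{2} + 18} = f(\theta).

An antiderivative is F(\theta) = \frac{- 20 p \theta^{4} - 30 p \theta^{2} - \theta + 5}{4 \theta^{2} + 6}.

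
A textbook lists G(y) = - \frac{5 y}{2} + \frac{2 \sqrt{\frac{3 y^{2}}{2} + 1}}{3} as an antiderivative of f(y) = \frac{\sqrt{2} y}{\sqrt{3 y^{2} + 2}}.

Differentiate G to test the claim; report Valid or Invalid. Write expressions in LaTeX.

Invalid: d/dy[G] - f = - \frac{5}{2}, which is not 0.

d/dy[G] = \frac{2 \sqrt{2} y - 5 \sqrt{3 y^{2} + 2}}{2 \sqrt{3 y^{2} + 2}}
d/dy[G] - f(y) = - \frac{5}{2} != 0.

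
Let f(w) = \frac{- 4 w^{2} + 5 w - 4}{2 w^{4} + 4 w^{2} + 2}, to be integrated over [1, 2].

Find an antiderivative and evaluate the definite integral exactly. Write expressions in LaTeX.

A candidate is checked by its d/dw: the result must match f(w).
F(w) = - 2 \operatorname{atan}{\left(w \right)} - \frac{5}{2 \left(2 w^{2} + 2\right)} is an antiderivative of f.
Check: d/dw[- 2 \operatorname{atan}{\left(w \right)} - \frac{5}{2 \left(2 w^{2} + 2\right)}] = \frac{- 4 w^{2} + 5 w - 4}{2 w^{4} + 4 w^{2} + 2} = f(w).
F(2) = - 2 \operatorname{atan}{\left(2 \right)} - \frac{1}{4}; F(1) = - \frac{\pi}{2} - \frac{5}{8}.
Integral = F(2) - F(1) = - 2 \operatorname{atan}{\left(2 \right)} + \frac{3}{8} + \frac{\pi}{2}.

Antiderivative: F(w) = - 2 \operatorname{atan}{\left(w \right)} - \frac{5}{2 \left(2 w^{2} + 2\right)}; value = - 2 \operatorname{atan}{\left(2 \right)} + \frac{3}{8} + \frac{\pi}{2}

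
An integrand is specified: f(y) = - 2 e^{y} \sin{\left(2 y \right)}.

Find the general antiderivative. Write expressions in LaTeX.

Recover f(y) by differentiating a candidate F(y); any mismatch rules it out.
Check: d/dy[- \frac{2 e^{y} \sin{\left(2 y \right)}}{5} + \frac{4 e^{y} \cos{\left(2 y \right)}}{5}] = - 2 e^{y} \sin{\left(2 y \right)} = f(y).

F(y) = - \frac{2 e^{y} \sin{\left(2 y \right)}}{5} + \frac{4 e^{y} \cos{\left(2 y \right)}}{5} + C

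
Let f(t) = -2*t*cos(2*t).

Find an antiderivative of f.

Whatever form F(t) takes, F'(t) = f(t) is non-negotiable.
Check: d/dt[-t*sin(2*t) - cos(2*t)/2] = -2*t*cos(2*t) = f(t).

An antiderivative is F(t) = -t*sin(2*t) - cos(2*t)/2.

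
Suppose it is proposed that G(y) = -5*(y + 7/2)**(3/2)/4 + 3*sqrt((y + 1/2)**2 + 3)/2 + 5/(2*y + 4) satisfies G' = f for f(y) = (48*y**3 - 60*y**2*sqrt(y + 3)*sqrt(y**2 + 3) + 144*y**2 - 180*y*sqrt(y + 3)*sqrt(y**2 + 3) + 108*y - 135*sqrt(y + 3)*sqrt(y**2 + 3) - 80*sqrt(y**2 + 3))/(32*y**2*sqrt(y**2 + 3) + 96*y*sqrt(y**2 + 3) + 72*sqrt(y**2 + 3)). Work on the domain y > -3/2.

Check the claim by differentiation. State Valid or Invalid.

Invalid: d/dy[G] - f = (96*sqrt(2)*y**5*sqrt(y**2 + 3) - 48*sqrt(2)*y**5*sqrt(4*y**2 + 4*y + 13) + 60*sqrt(2)*y**4*sqrt(y + 3)*sqrt(y**2 + 3)*sqrt(4*y**2 + 4*y + 13) - 60*y**4*sqrt(2*y + 7)*sqrt(y**2 + 3)*sqrt(4*y**2 + 4*y + 13) + 720*sqrt(2)*y**4*sqrt(y**2 + 3) - 336*sqrt(2)*y**4*sqrt(4*y**2 + 4*y + 13) + 420*sqrt(2)*y**3*sqrt(y + 3)*sqrt(y**2 + 3)*sqrt(4*y**2 + 4*y + 13) - 420*y**3*sqrt(2*y + 7)*sqrt(y**2 + 3)*sqrt(4*y**2 + 4*y + 13) + 2088*sqrt(2)*y**3*sqrt(y**2 + 3) - 876*sqrt(2)*y**3*sqrt(4*y**2 + 4*y + 13) + 1095*sqrt(2)*y**2*sqrt(y + 3)*sqrt(y**2 + 3)*sqrt(4*y**2 + 4*y + 13) - 1095*y**2*sqrt(2*y + 7)*sqrt(y**2 + 3)*sqrt(4*y**2 + 4*y + 13) + 2892*sqrt(2)*y**2*sqrt(y**2 + 3) - 1008*sqrt(2)*y**2*sqrt(4*y**2 + 4*y + 13) + 1260*sqrt(2)*y*sqrt(y + 3)*sqrt(y**2 + 3)*sqrt(4*y**2 + 4*y + 13) - 1260*y*sqrt(2*y + 7)*sqrt(y**2 + 3)*sqrt(4*y**2 + 4*y + 13) + 80*sqrt(2)*y*sqrt(y**2 + 3)*sqrt(4*y**2 + 4*y + 13) + 1872*sqrt(2)*y*sqrt(y**2 + 3) - 432*sqrt(2)*y*sqrt(4*y**2 + 4*y + 13) + 540*sqrt(2)*sqrt(y + 3)*sqrt(y**2 + 3)*sqrt(4*y**2 + 4*y + 13) - 540*sqrt(2*y + 7)*sqrt(y**2 + 3)*sqrt(4*y**2 + 4*y + 13) + 140*sqrt(2)*sqrt(y**2 + 3)*sqrt(4*y**2 + 4*y + 13) + 432*sqrt(2)*sqrt(y**2 + 3))/(32*sqrt(2)*y**4*sqrt(y**2 + 3)*sqrt(4*y**2 + 4*y + 13) + 224*sqrt(2)*y**3*sqrt(y**2 + 3)*sqrt(4*y**2 + 4*y + 13) + 584*sqrt(2)*y**2*sqrt(y**2 + 3)*sqrt(4*y**2 + 4*y + 13) + 672*sqrt(2)*y*sqrt(y**2 + 3)*sqrt(4*y**2 + 4*y + 13) + 288*sqrt(2)*sqrt(y**2 + 3)*sqrt(4*y**2 + 4*y + 13)), which is not 0.

d/dy[G] = (24*sqrt(2)*y**3 - 15*y**2*sqrt(2*y + 7)*sqrt(4*y**2 + 4*y + 13) + 108*sqrt(2)*y**2 - 60*y*sqrt(2*y + 7)*sqrt(4*y**2 + 4*y + 13) + 144*sqrt(2)*y - 60*sqrt(2*y + 7)*sqrt(4*y**2 + 4*y + 13) - 20*sqrt(2)*sqrt(4*y**2 + 4*y + 13) + 48*sqrt(2))/(8*sqrt(2)*y**2*sqrt(4*y**2 + 4*y + 13) + 32*sqrt(2)*y*sqrt(4*y**2 + 4*y + 13) + 32*sqrt(2)*sqrt(4*y**2 + 4*y + 13))
d/dy[G] - f(y) = (96*sqrt(2)*y**5*sqrt(y**2 + 3) - 48*sqrt(2)*y**5*sqrt(4*y**2 + 4*y + 13) + 60*sqrt(2)*y**4*sqrt(y + 3)*sqrt(y**2 + 3)*sqrt(4*y**2 + 4*y + 13) - 60*y**4*sqrt(2*y + 7)*sqrt(y**2 + 3)*sqrt(4*y**2 + 4*y + 13) + 720*sqrt(2)*y**4*sqrt(y**2 + 3) - 336*sqrt(2)*y**4*sqrt(4*y**2 + 4*y + 13) + 420*sqrt(2)*y**3*sqrt(y + 3)*sqrt(y**2 + 3)*sqrt(4*y**2 + 4*y + 13) - 420*y**3*sqrt(2*y + 7)*sqrt(y**2 + 3)*sqrt(4*y**2 + 4*y + 13) + 2088*sqrt(2)*y**3*sqrt(y**2 + 3) - 876*sqrt(2)*y**3*sqrt(4*y**2 + 4*y + 13) + 1095*sqrt(2)*y**2*sqrt(y + 3)*sqrt(y**2 + 3)*sqrt(4*y**2 + 4*y + 13) - 1095*y**2*sqrt(2*y + 7)*sqrt(y**2 + 3)*sqrt(4*y**2 + 4*y + 13) + 2892*sqrt(2)*y**2*sqrt(y**2 + 3) - 1008*sqrt(2)*y**2*sqrt(4*y**2 + 4*y + 13) + 1260*sqrt(2)*y*sqrt(y + 3)*sqrt(y**2 + 3)*sqrt(4*y**2 + 4*y + 13) - 1260*y*sqrt(2*y + 7)*sqrt(y**2 + 3)*sqrt(4*y**2 + 4*y + 13) + 80*sqrt(2)*y*sqrt(y**2 + 3)*sqrt(4*y**2 + 4*y + 13) + 1872*sqrt(2)*y*sqrt(y**2 + 3) - 432*sqrt(2)*y*sqrt(4*y**2 + 4*y + 13) + 540*sqrt(2)*sqrt(y + 3)*sqrt(y**2 + 3)*sqrt(4*y**2 + 4*y + 13) - 540*sqrt(2*y + 7)*sqrt(y**2 + 3)*sqrt(4*y**2 + 4*y + 13) + 140*sqrt(2)*sqrt(y**2 + 3)*sqrt(4*y**2 + 4*y + 13) + 432*sqrt(2)*sqrt(y**2 + 3))/(32*sqrt(2)*y**4*sqrt(y**2 + 3)*sqrt(4*y**2 + 4*y + 13) + 224*sqrt(2)*y**3*sqrt(y**2 + 3)*sqrt(4*y**2 + 4*y + 13) + 584*sqrt(2)*y**2*sqrt(y**2 + 3)*sqrt(4*y**2 + 4*y + 13) + 672*sqrt(2)*y*sqrt(y**2 + 3)*sqrt(4*y**2 + 4*y + 13) + 288*sqrt(2)*sqrt(y**2 + 3)*sqrt(4*y**2 + 4*y + 13)) != 0.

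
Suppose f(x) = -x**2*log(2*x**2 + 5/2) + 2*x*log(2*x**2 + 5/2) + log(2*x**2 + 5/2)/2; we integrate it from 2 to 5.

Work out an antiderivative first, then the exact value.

Integrate term by term and add the pieces.
F(x) = (8*x**3 - 36*x**2 + 6*x*(-2*x**2 + 6*x + 3)*log(2*x**2 + 5/2) - 66*x + 45*log(x**2 + 5/4) + 33*sqrt(5)*atan(2*sqrt(5)*x/5))/36 is an antiderivative of f.
Check: d/dx[(8*x**3 - 36*x**2 + 6*x*(-2*x**2 + 6*x + 3)*log(2*x**2 + 5/2) - 66*x + 45*log(x**2 + 5/4) + 33*sqrt(5)*atan(2*sqrt(5)*x/5))/36] = -x**2*log(2*x**2 + 5/2) + 2*x*log(2*x**2 + 5/2) + log(2*x**2 + 5/2)/2 = f(x).
F(5) = -85*log(105/2)/6 - 115/18 + 11*sqrt(5)*atan(2*sqrt(5))/12 + 5*log(105/4)/4; F(2) = -53/9 + 5*log(21/4)/4 + 11*sqrt(5)*atan(4*sqrt(5)/5)/12 + 7*log(21/2)/3.
Integral = F(5) - F(2) = -85*log(105/2)/6 - 7*log(21/2)/3 - 11*sqrt(5)*atan(4*sqrt(5)/5)/12 - 5*log(21/4)/4 - 1/2 + 11*sqrt(5)*atan(2*sqrt(5))/12 + 5*log(105/4)/4.

Antiderivative: F(x) = (8*x**3 - 36*x**2 + 6*x*(-2*x**2 + 6*x + 3)*log(2*x**2 + 5/2) - 66*x + 45*log(x**2 + 5/4) + 33*sqrt(5)*atan(2*sqrt(5)*x/5))/36; value = -85*log(105/2)/6 - 7*log(21/2)/3 - 11*sqrt(5)*atan(4*sqrt(5)/5)/12 - 5*log(21/4)/4 - 1/2 + 11*sqrt(5)*atan(2*sqrt(5))/12 + 5*log(105/4)/4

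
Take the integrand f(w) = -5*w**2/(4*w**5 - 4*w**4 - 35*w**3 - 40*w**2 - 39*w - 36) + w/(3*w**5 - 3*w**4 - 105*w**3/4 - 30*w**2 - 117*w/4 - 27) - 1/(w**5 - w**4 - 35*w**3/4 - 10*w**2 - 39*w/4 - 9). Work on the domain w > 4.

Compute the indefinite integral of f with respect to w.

F(w) = -(159536*w*log(w - 4) - 159052*w*log(w + 3/2) - 242*w*log(w**2 + 1) + 129712*w*atan(w) + 239304*log(w - 4) - 238578*log(w + 3/2) - 363*log(w**2 + 1) + 194568*atan(w) + 1006434)/(2085798*(2*w + 3)) + C

Factor the denominator (3*(w - 4)*(2*w + 3)**2*(w**2 + 1)) and decompose: f = (w - 268)/(8619*(w**2 + 1)) + 4678/(61347*(2*w + 3)) + 138/(143*(2*w + 3)**2) - 236/(6171*(w - 4)); each piece integrates to a log, atan, or power term.
Check: d/dw[-(159536*w*log(w - 4) - 159052*w*log(w + 3/2) - 242*w*log(w**2 + 1) + 129712*w*atan(w) + 239304*log(w - 4) - 238578*log(w + 3/2) - 363*log(w**2 + 1) + 194568*atan(w) + 1006434)/(2085798*(2*w + 3))] = (-15*w**2 + 4*w - 12)/(12*w**5 - 12*w**4 - 105*w**3 - 120*w**2 - 117*w - 108), which equals f(w).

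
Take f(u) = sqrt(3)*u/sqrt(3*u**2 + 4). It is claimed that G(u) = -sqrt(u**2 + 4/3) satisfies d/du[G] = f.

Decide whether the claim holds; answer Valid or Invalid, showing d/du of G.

Invalid: d/du[G] - f = -2*sqrt(3)*u/sqrt(3*u**2 + 4), which is not 0.

d/du[G] = -sqrt(3)*u/sqrt(3*u**2 + 4)
d/du[G] - f(u) = -2*sqrt(3)*u/sqrt(3*u**2 + 4) != 0.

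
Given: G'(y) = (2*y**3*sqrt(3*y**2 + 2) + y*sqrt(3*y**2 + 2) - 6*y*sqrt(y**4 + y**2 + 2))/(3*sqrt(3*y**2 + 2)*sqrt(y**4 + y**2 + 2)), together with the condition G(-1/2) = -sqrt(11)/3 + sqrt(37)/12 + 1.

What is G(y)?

A candidate passes only if d/dy[G] lands on the given G'(y) exactly.
A general antiderivative is -2*sqrt(3*y**2 + 2)/3 + sqrt(y**4 + y**2 + 2)/3 + C.
The condition gives C = -sqrt(11)/3 + sqrt(37)/12 + 1 - (-sqrt(11)/3 + sqrt(37)/12) = 1.
So G(y) = -2*sqrt(3*y**2 + 2)/3 + sqrt(y**4 + y**2 + 2)/3 + 1.
Check: d/dy[-2*sqrt(3*y**2 + 2)/3 + sqrt(y**4 + y**2 + 2)/3 + 1] = (2*y**3*sqrt(3*y**2 + 2) + y*sqrt(3*y**2 + 2) - 6*y*sqrt(y**4 + y**2 + 2))/(3*sqrt(3*y**2 + 2)*sqrt(y**4 + y**2 + 2)) = G'(y).

G(y) = -2*sqrt(3*y**2 + 2)/3 + sqrt(y**4 + y**2 + 2)/3 + 1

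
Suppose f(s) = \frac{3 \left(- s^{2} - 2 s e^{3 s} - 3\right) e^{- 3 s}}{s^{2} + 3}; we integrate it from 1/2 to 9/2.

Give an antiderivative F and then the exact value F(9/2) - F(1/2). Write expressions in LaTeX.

A first test for any F(s): its s-derivative must equal f(s) identically.
F(s) = - 3 \log{\left(s^{2} + 3 \right)} + e^{- 3 s} is an antiderivative of f.
Check: d/ds[- 3 \log{\left(s^{2} + 3 \right)} + e^{- 3 s}] = \frac{- 3 s^{2} - 6 s e^{3 s} - 9}{s^{2} e^{3 s} + 3 e^{3 s}}, which equals f(s).
F(9/2) = - 3 \log{\left(\frac{93}{4} \right)} + e^{- \frac{27}{2}}; F(1/2) = - 3 \log{\left(\frac{13}{4} \right)} + e^{- \frac{3}{2}}.
Integral = F(9/2) - F(1/2) = - 3 \log{\left(\frac{93}{4} \right)} - e^{- \frac{3}{2}} + e^{- \frac{27}{2}} + 3 \log{\left(\frac{13}{4} \right)}.

Antiderivative: F(s) = - 3 \log{\left(s^{2} + 3 \right)} + e^{- 3 s}; value = - 3 \log{\left(\frac{93}{4} \right)} - e^{- \frac{3}{2}} + e^{- \frac{27}{2}} + 3 \log{\left(\frac{13}{4} \right)}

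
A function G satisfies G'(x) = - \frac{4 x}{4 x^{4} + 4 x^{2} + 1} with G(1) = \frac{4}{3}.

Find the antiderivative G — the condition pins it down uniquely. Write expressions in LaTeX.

The substitution u = 4 x^{2} + 2 works: G'(x) is exactly (dG/du)*(du/dx) for that inner function.
A general antiderivative is \frac{2}{4 x^{2} + 2} + C.
The condition gives C = \frac{4}{3} - (\frac{1}{3}) = 1.
So G(x) = \frac{2 x^{2} + 2}{2 x^{2} + 1}.
Check: d/dx[\frac{2 x^{2} + 2}{2 x^{2} + 1}] = - \frac{4 x}{4 x^{4} + 4 x^{2} + 1} = G'(x).

G(x) = \frac{2 x^{2} + 2}{2 x^{2} + 1}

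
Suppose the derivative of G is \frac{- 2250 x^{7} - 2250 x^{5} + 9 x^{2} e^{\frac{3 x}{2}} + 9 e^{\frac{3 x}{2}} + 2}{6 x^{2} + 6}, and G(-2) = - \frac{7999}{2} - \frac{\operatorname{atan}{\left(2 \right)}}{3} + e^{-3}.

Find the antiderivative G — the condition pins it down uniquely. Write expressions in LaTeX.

A first test for any G(x): its x-derivative must equal the given G'(x).
A general antiderivative is - \frac{125 x^{6}}{2} + e^{\frac{3 x}{2}} + \frac{\operatorname{atan}{\left(x \right)}}{3} + C.
The condition gives C = - \frac{7999}{2} - \frac{\operatorname{atan}{\left(2 \right)}}{3} + e^{-3} - (-4000 - \frac{\operatorname{atan}{\left(2 \right)}}{3} + e^{-3}) = \frac{1}{2}.
So G(x) = - \frac{375 x^{6} - 6 e^{\frac{3 x}{2}} - 2 \operatorname{atan}{\left(x \right)} - 3}{6}.
Check: d/dx[- \frac{375 x^{6} - 6 e^{\frac{3 x}{2}} - 2 \operatorname{atan}{\left(x \right)} - 3}{6}] = \frac{- 2250 x^{7} - 2250 x^{5} + 9 x^{2} e^{\frac{3 x}{2}} + 9 e^{\frac{3 x}{2}} + 2}{6 x^{2} + 6} = G'(x).

G(x) = - \frac{375 x^{6} - 6 e^{\frac{3 x}{2}} - 2 \operatorname{atan}{\left(x \right)} - 3}{6}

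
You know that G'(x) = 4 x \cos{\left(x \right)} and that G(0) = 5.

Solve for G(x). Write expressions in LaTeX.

A first test for any G(x): its x-derivative must equal the given G'(x).
A general antiderivative is 4 x \sin{\left(x \right)} + 4 \cos{\left(x \right)} + C.
The condition gives C = 5 - (4) = 1.
So G(x) = 4 x \sin{\left(x \right)} + 4 \cos{\left(x \right)} + 1.
Check: d/dx[4 x \sin{\left(x \right)} + 4 \cos{\left(x \right)} + 1] = 4 x \cos{\left(x \right)} = G'(x).

G(x) = 4 x \sin{\left(x \right)} + 4 \cos{\left(x \right)} + 1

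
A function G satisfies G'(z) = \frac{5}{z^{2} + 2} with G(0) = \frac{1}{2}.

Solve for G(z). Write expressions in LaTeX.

G(z) = \frac{5 \sqrt{2} \operatorname{atan}{\left(\frac{\sqrt{2} z}{2} \right)} + 1}{2}

Recover the given G'(z) by differentiating a candidate G(z); any mismatch rules it out.
A general antiderivative is \frac{5 \sqrt{2} \operatorname{atan}{\left(\frac{\sqrt{2} z}{2} \right)}}{2} + C.
The condition gives C = \frac{1}{2} - (0) = \frac{1}{2}.
So G(z) = \frac{5 \sqrt{2} \operatorname{atan}{\left(\frac{\sqrt{2} z}{2} \right)} + 1}{2}.
Check: d/dz[\frac{5 \sqrt{2} \operatorname{atan}{\left(\frac{\sqrt{2} z}{2} \right)} + 1}{2}] = \frac{5}{z^{2} + 2} = G'(z).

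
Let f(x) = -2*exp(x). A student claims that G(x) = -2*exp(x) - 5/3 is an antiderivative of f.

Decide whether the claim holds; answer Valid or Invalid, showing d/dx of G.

Valid. The derivative of G reproduces f.

d/dx[G] = -2*exp(x)
This equals f(x) exactly, so the claim holds.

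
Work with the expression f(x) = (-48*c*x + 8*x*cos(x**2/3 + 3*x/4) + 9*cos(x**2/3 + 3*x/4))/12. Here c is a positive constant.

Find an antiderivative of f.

An antiderivative is F(x) = -2*c*x**2 + sin(x**2/3 + 3*x/4).

Check any antiderivative F(x) by computing F'(x) and comparing it with f(x).
Check: d/dx[-2*c*x**2 + sin(x**2/3 + 3*x/4)] = -4*c*x + 2*x*cos(x**2/3 + 3*x/4)/3 + 3*cos(x**2/3 + 3*x/4)/4, which equals f(x).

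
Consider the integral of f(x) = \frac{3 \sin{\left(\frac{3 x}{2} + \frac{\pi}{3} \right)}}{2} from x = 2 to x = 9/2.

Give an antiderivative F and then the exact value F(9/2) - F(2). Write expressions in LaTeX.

Antiderivative: F(x) = - \cos{\left(\frac{3 x}{2} + \frac{\pi}{3} \right)}; value = \cos{\left(\frac{\pi}{3} + 3 \right)} - \cos{\left(\frac{\pi}{3} + \frac{27}{4} \right)}

Check any antiderivative F(x) by computing F'(x) and comparing it with f(x).
F(x) = - \cos{\left(\frac{3 x}{2} + \frac{\pi}{3} \right)} is an antiderivative of f.
Check: d/dx[- \cos{\left(\frac{3 x}{2} + \frac{\pi}{3} \right)}] = \frac{3 \sin{\left(\frac{3 x}{2} + \frac{\pi}{3} \right)}}{2} = f(x).
F(9/2) = - \cos{\left(\frac{\pi}{3} + \frac{27}{4} \right)}; F(2) = - \cos{\left(\frac{\pi}{3} + 3 \right)}.
Integral = F(9/2) - F(2) = \cos{\left(\frac{\pi}{3} + 3 \right)} - \cos{\left(\frac{\pi}{3} + \frac{27}{4} \right)}.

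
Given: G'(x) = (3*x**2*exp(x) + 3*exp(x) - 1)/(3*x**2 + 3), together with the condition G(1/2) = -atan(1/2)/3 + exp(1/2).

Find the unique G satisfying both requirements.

G(x) = exp(x) - atan(x)/3

A first test for any G(x): its x-derivative must equal the given G'(x).
A general antiderivative is exp(x) - atan(x)/3 + C.
The condition gives C = -atan(1/2)/3 + exp(1/2) - (-atan(1/2)/3 + exp(1/2)) = 0.
So G(x) = exp(x) - atan(x)/3.
Check: d/dx[exp(x) - atan(x)/3] = (3*x**2*exp(x) + 3*exp(x) - 1)/(3*x**2 + 3) = G'(x).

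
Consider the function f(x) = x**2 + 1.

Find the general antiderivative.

A candidate is checked by its d/dx: the result must match f(x).
Check: d/dx[x**3/3 + x] = x**2 + 1 = f(x).

F(x) = x**3/3 + x + C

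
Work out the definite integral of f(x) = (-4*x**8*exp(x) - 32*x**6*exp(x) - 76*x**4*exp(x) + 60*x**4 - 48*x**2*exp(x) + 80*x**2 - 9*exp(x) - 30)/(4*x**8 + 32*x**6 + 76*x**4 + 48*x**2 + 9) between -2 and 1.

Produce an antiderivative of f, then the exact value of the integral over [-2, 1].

Antiderivative: F(x) = (-10*x - (2*x**4 + 8*x**2 + 3)*exp(x))/(2*x**4 + 8*x**2 + 3); value = -exp(1) - 930/871 + exp(-2)

Whatever form F(x) takes, F'(x) = f(x) is non-negotiable.
F(x) = (-10*x - (2*x**4 + 8*x**2 + 3)*exp(x))/(2*x**4 + 8*x**2 + 3) is an antiderivative of f.
Check: d/dx[(-10*x - (2*x**4 + 8*x**2 + 3)*exp(x))/(2*x**4 + 8*x**2 + 3)] = (-4*x**8*exp(x) - 32*x**6*exp(x) - 76*x**4*exp(x) + 60*x**4 - 48*x**2*exp(x) + 80*x**2 - 9*exp(x) - 30)/(4*x**8 + 32*x**6 + 76*x**4 + 48*x**2 + 9) = f(x).
F(1) = -exp(1) - 10/13; F(-2) = 20/67 - exp(-2).
Integral = F(1) - F(-2) = -exp(1) - 930/871 + exp(-2).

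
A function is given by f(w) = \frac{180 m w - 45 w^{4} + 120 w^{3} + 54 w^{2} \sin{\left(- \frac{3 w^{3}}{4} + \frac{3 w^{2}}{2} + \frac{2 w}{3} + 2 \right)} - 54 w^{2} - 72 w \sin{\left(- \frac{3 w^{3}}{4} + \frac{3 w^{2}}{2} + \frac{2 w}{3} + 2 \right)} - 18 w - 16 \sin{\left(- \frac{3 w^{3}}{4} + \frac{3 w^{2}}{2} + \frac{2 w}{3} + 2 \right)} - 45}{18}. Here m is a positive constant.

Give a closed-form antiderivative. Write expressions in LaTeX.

An antiderivative is F(w) = 5 m w^{2} - \frac{w^{5}}{2} + \frac{5 w^{4}}{3} - w^{3} - \frac{w^{2}}{2} - \frac{5 w}{2} + \frac{4 \cos{\left(- \frac{3 w^{3}}{4} + \frac{3 w^{2}}{2} + \frac{2 w}{3} + 2 \right)}}{3}.

A candidate is checked by its d/dw: the result must match f(w).
Check: d/dw[5 m w^{2} - \frac{w^{5}}{2} + \frac{5 w^{4}}{3} - w^{3} - \frac{w^{2}}{2} - \frac{5 w}{2} + \frac{4 \cos{\left(- \frac{3 w^{3}}{4} + \frac{3 w^{2}}{2} + \frac{2 w}{3} + 2 \right)}}{3}] = 10 m w - \frac{5 w^{4}}{2} + \frac{20 w^{3}}{3} + 3 w^{2} \sin{\left(- \frac{3 w^{3}}{4} + \frac{3 w^{2}}{2} + \frac{2 w}{3} + 2 \right)} - 3 w^{2} - 4 w \sin{\left(- \frac{3 w^{3}}{4} + \frac{3 w^{2}}{2} + \frac{2 w}{3} + 2 \right)} - w - \frac{8 \sin{\left(- \frac{3 w^{3}}{4} + \frac{3 w^{2}}{2} + \frac{2 w}{3} + 2 \right)}}{9} - \frac{5}{2}, which equals f(w).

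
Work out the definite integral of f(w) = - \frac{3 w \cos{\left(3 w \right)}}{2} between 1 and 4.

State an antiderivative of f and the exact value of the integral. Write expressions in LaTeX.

Antiderivative: F(w) = - \frac{w \sin{\left(3 w \right)}}{2} - \frac{\cos{\left(3 w \right)}}{6}; value = \frac{\cos{\left(3 \right)}}{6} - \frac{\cos{\left(12 \right)}}{6} + \frac{\sin{\left(3 \right)}}{2} - 2 \sin{\left(12 \right)}

For F(w) to be correct the identity F'(w) - f(w) = 0 must hold.
F(w) = - \frac{w \sin{\left(3 w \right)}}{2} - \frac{\cos{\left(3 w \right)}}{6} is an antiderivative of f.
Check: d/dw[- \frac{w \sin{\left(3 w \right)}}{2} - \frac{\cos{\left(3 w \right)}}{6}] = - \frac{3 w \cos{\left(3 w \right)}}{2} = f(w).
F(4) = - \frac{\cos{\left(12 \right)}}{6} - 2 \sin{\left(12 \right)}; F(1) = - \frac{\sin{\left(3 \right)}}{2} - \frac{\cos{\left(3 \right)}}{6}.
Integral = F(4) - F(1) = \frac{\cos{\left(3 \right)}}{6} - \frac{\cos{\left(12 \right)}}{6} + \frac{\sin{\left(3 \right)}}{2} - 2 \sin{\left(12 \right)}.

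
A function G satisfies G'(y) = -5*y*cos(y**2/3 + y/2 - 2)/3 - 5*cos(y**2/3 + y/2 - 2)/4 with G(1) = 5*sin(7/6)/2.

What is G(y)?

The substitution u = y**2/3 + y/2 - 2 works: G'(y) is exactly (dG/du)*(du/dy) for that inner function.
A general antiderivative is -5*sin(y**2/3 + y/2 - 2)/2 + C.
The condition gives C = 5*sin(7/6)/2 - (5*sin(7/6)/2) = 0.
So G(y) = -5*sin(y**2/3 + y/2 - 2)/2.
Check: d/dy[-5*sin(y**2/3 + y/2 - 2)/2] = -5*y*cos(y**2/3 + y/2 - 2)/3 - 5*cos(y**2/3 + y/2 - 2)/4 = G'(y).

G(y) = -5*sin(y**2/3 + y/2 - 2)/2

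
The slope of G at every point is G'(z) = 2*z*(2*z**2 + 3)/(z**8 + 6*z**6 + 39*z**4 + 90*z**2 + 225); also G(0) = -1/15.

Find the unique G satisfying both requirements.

The substitution u = z**4/3 + z**2 + 5 works: G'(z) is exactly (dG/du)*(du/dz) for that inner function.
A general antiderivative is -1/(3*(z**4/3 + z**2 + 5)) + C.
The condition gives C = -1/15 - (-1/15) = 0.
So G(z) = -1/(z**4 + 3*z**2 + 15).
Check: d/dz[-1/(z**4 + 3*z**2 + 15)] = (4*z**3 + 6*z)/(z**8 + 6*z**6 + 39*z**4 + 90*z**2 + 225), which equals G'(z).

G(z) = -1/(z**4 + 3*z**2 + 15)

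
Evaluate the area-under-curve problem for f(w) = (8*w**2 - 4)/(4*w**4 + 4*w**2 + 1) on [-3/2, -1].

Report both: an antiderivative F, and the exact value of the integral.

Antiderivative: F(w) = -4*w/(2*w**2 + 1); value = 8/33

f has the shape u'v + uv' for u = -4*w and v = 1/(2*w**2 + 1) — it is the derivative of the product u*v.
F(w) = -4*w/(2*w**2 + 1) is an antiderivative of f.
Check: d/dw[-4*w/(2*w**2 + 1)] = (8*w**2 - 4)/(4*w**4 + 4*w**2 + 1) = f(w).
F(-1) = 4/3; F(-3/2) = 12/11.
Integral = F(-1) - F(-3/2) = 8/33.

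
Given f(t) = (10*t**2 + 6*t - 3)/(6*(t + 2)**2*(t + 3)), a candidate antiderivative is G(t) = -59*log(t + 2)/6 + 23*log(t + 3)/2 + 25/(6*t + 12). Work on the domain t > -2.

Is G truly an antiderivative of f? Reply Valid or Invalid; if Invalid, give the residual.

d/dt[G] = (10*t**2 - 44*t - 153)/(6*t**3 + 42*t**2 + 96*t + 72)
d/dt[G] - f(t) = -25/(3*t**2 + 12*t + 12) != 0.

Invalid: d/dt[G] - f = -25/(3*t**2 + 12*t + 12), which is not 0.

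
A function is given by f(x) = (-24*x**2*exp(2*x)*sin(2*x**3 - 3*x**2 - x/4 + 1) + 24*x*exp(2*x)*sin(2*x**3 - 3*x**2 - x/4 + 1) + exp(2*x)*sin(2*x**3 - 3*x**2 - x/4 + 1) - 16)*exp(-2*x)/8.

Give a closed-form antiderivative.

An antiderivative F(x) passes only if d/dx[F] lands on f(x) exactly.
Check: d/dx[cos(2*x**3 - 3*x**2 - x/4 + 1)/2 + exp(-2*x)] = (-24*x**2*exp(2*x)*sin(2*x**3 - 3*x**2 - x/4 + 1) + 24*x*exp(2*x)*sin(2*x**3 - 3*x**2 - x/4 + 1) + exp(2*x)*sin(2*x**3 - 3*x**2 - x/4 + 1) - 16)*exp(-2*x)/8 = f(x).

An antiderivative is F(x) = cos(2*x**3 - 3*x**2 - x/4 + 1)/2 + exp(-2*x).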